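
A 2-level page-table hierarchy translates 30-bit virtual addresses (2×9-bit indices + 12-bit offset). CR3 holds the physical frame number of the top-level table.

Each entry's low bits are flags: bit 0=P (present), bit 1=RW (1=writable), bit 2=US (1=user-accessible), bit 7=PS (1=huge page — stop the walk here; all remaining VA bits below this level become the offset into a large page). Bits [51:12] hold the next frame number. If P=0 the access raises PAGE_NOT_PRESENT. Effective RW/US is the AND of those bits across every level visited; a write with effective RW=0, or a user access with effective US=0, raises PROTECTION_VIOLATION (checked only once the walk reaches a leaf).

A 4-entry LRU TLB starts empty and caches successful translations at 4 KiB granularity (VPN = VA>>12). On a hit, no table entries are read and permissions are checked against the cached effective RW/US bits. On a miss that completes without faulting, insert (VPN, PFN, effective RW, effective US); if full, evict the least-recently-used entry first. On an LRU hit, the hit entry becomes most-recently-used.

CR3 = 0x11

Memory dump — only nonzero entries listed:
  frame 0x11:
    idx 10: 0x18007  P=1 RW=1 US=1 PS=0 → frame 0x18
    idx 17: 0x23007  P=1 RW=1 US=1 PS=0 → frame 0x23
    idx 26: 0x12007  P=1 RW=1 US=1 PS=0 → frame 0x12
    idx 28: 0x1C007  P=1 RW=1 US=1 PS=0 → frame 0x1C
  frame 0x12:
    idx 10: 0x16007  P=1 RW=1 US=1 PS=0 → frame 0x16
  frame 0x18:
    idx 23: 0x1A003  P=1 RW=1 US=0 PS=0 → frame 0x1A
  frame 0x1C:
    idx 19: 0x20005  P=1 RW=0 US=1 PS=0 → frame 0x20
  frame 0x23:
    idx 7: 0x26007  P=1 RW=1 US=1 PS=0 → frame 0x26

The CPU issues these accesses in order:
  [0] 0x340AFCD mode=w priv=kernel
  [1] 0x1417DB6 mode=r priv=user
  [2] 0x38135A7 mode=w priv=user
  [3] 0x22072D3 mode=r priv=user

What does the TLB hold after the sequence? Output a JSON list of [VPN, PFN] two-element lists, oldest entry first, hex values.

Trace:
#0 VA=0x340AFCD (w,kernel):
  [0] read 0x11 idx=26: raw=0x12007 flags P=1 W=1 U=1 S=0
  [1] read 0x12 idx=10: raw=0x16007 flags P=1 W=1 U=1 S=0
  ⇒ phys 0x16FCD  [2 reads]
#1 VA=0x1417DB6 (r,user):
  [0] read 0x11 idx=10: raw=0x18007 flags P=1 W=1 U=1 S=0
  [1] read 0x18 idx=23: raw=0x1A003 flags P=1 W=1 U=0 S=0
  ✗ PROTECTION_VIOLATION  [2 reads]
#2 VA=0x38135A7 (w,user):
  [0] read 0x11 idx=28: raw=0x1C007 flags P=1 W=1 U=1 S=0
  [1] read 0x1C idx=19: raw=0x20005 flags P=1 W=0 U=1 S=0
  ✗ PROTECTION_VIOLATION  [2 reads]
#3 VA=0x22072D3 (r,user):
  [0] read 0x11 idx=17: raw=0x23007 flags P=1 W=1 U=1 S=0
  [1] read 0x23 idx=7: raw=0x26007 flags P=1 W=1 U=1 S=0
  ⇒ phys 0x262D3  [2 reads]

TLB: [["0x340A", "0x16"], ["0x2207", "0x26"]]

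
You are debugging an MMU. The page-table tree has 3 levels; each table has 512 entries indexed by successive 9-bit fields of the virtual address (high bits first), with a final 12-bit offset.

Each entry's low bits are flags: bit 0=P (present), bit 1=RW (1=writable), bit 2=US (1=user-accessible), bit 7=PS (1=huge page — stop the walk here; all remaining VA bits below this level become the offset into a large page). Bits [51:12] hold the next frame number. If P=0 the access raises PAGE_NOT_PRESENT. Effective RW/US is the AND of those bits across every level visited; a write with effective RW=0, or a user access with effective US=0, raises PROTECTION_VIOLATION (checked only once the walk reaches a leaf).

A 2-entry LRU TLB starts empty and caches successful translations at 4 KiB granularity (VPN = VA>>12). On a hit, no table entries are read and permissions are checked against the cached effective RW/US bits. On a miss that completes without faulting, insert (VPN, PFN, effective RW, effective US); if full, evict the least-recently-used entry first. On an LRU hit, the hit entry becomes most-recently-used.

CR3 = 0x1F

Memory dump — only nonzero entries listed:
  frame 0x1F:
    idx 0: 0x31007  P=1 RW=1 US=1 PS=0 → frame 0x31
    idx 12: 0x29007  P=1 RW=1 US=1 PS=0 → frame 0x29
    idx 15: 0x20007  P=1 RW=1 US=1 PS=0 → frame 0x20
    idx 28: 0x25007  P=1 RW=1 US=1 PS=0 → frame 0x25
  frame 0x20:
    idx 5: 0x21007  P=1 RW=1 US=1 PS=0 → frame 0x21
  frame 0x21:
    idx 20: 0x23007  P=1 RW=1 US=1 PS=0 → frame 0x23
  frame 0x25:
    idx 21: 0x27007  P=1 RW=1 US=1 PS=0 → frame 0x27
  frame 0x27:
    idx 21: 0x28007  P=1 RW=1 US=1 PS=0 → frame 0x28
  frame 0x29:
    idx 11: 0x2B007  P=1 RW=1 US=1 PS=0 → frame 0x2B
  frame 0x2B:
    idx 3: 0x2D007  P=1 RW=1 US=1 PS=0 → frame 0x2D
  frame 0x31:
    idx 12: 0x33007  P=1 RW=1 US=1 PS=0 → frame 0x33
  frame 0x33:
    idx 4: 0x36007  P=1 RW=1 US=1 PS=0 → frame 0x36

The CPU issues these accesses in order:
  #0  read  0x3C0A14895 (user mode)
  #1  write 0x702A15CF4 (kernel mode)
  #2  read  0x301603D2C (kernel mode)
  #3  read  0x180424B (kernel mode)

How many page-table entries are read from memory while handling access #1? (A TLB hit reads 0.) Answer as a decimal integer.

Per-access translation:
#0 VA=0x3C0A14895 (r,user):
  lvl0: tbl 0x1F, slot 15 ⇒ 0x20007 (P1/RW1/US1/PS0)
  lvl1: tbl 0x20, slot 5 ⇒ 0x21007 (P1/RW1/US1/PS0)
  lvl2: tbl 0x21, slot 20 ⇒ 0x23007 (P1/RW1/US1/PS0)
  ⇒ phys 0x23895  [3 reads]
#1 VA=0x702A15CF4 (w,kernel):
  lvl0: tbl 0x1F, slot 28 ⇒ 0x25007 (P1/RW1/US1/PS0)
  lvl1: tbl 0x25, slot 21 ⇒ 0x27007 (P1/RW1/US1/PS0)
  lvl2: tbl 0x27, slot 21 ⇒ 0x28007 (P1/RW1/US1/PS0)
  ⇒ phys 0x28CF4  [3 reads]
#2 VA=0x301603D2C (r,kernel):
  lvl0: tbl 0x1F, slot 12 ⇒ 0x29007 (P1/RW1/US1/PS0)
  lvl1: tbl 0x29, slot 11 ⇒ 0x2B007 (P1/RW1/US1/PS0)
  lvl2: tbl 0x2B, slot 3 ⇒ 0x2D007 (P1/RW1/US1/PS0)
  ⇒ phys 0x2DD2C  [3 reads]
#3 VA=0x180424B (r,kernel):
  lvl0: tbl 0x1F, slot 0 ⇒ 0x31007 (P1/RW1/US1/PS0)
  lvl1: tbl 0x31, slot 12 ⇒ 0x33007 (P1/RW1/US1/PS0)
  lvl2: tbl 0x33, slot 4 ⇒ 0x36007 (P1/RW1/US1/PS0)
  ⇒ phys 0x3624B  [3 reads]

Entries read for #1: 3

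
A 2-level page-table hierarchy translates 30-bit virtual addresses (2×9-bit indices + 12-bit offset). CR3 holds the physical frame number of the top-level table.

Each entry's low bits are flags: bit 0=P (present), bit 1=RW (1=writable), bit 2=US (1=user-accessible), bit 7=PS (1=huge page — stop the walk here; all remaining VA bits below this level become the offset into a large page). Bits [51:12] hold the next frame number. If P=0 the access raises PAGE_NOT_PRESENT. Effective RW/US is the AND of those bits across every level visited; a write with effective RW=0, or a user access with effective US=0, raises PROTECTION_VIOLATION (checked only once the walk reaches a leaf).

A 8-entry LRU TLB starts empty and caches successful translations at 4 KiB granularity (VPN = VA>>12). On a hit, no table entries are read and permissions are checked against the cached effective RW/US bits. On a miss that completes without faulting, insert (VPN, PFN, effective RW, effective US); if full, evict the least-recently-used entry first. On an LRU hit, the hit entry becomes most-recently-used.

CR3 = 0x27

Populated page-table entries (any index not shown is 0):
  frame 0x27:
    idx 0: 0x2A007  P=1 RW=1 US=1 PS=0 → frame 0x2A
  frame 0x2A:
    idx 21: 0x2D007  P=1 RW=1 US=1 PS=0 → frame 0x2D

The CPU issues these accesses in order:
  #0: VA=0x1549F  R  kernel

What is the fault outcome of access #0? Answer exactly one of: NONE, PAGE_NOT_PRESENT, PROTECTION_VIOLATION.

Per-access translation:
#0 VA=0x1549F (r,kernel):
  L0 @0x27[0] → 0x2A007  P=1,RW=1,US=1,PS=0
  L1 @0x2A[21] → 0x2D007  P=1,RW=1,US=1,PS=0
  → PA=0x2D49F  (2 entries read)

Access #0 fault: NONE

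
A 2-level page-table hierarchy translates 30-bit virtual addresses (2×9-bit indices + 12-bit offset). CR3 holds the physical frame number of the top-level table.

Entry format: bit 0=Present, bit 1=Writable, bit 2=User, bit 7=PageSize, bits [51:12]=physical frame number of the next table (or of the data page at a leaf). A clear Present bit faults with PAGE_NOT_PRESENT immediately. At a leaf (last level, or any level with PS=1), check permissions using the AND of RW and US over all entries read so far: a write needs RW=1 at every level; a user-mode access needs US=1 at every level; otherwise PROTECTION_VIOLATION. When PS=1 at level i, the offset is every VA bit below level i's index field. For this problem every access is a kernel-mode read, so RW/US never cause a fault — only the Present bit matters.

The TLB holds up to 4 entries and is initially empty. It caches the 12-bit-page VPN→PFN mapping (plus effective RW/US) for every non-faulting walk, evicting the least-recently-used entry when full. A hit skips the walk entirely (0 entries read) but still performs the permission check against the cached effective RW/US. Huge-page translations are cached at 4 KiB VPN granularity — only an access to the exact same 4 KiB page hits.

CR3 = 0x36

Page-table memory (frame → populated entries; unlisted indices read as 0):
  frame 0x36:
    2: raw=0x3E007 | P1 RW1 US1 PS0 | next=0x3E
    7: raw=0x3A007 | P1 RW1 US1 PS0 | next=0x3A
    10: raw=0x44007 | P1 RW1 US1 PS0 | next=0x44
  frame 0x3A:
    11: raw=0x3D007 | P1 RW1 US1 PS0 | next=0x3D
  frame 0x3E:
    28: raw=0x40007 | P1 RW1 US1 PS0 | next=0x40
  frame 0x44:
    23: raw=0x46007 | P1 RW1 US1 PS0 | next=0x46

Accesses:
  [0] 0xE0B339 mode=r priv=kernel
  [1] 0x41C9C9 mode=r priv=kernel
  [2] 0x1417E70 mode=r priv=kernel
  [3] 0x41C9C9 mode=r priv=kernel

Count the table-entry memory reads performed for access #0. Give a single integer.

Per-access translation:
#0 VA=0xE0B339 (r,kernel):
  lvl0: tbl 0x36, slot 7 ⇒ 0x3A007 (P1/RW1/US1/PS0)
  lvl1: tbl 0x3A, slot 11 ⇒ 0x3D007 (P1/RW1/US1/PS0)
  ⇒ phys 0x3D339  [2 reads]
#1 VA=0x41C9C9 (r,kernel):
  lvl0: tbl 0x36, slot 2 ⇒ 0x3E007 (P1/RW1/US1/PS0)
  lvl1: tbl 0x3E, slot 28 ⇒ 0x40007 (P1/RW1/US1/PS0)
  ⇒ phys 0x409C9  [2 reads]
#2 VA=0x1417E70 (r,kernel):
  lvl0: tbl 0x36, slot 10 ⇒ 0x44007 (P1/RW1/US1/PS0)
  lvl1: tbl 0x44, slot 23 ⇒ 0x46007 (P1/RW1/US1/PS0)
  ⇒ phys 0x46E70  [2 reads]
#3 VA=0x41C9C9 (r,kernel):
  TLB hit vpn=0x41C → PA=0x409C9

Entries read for #0: 2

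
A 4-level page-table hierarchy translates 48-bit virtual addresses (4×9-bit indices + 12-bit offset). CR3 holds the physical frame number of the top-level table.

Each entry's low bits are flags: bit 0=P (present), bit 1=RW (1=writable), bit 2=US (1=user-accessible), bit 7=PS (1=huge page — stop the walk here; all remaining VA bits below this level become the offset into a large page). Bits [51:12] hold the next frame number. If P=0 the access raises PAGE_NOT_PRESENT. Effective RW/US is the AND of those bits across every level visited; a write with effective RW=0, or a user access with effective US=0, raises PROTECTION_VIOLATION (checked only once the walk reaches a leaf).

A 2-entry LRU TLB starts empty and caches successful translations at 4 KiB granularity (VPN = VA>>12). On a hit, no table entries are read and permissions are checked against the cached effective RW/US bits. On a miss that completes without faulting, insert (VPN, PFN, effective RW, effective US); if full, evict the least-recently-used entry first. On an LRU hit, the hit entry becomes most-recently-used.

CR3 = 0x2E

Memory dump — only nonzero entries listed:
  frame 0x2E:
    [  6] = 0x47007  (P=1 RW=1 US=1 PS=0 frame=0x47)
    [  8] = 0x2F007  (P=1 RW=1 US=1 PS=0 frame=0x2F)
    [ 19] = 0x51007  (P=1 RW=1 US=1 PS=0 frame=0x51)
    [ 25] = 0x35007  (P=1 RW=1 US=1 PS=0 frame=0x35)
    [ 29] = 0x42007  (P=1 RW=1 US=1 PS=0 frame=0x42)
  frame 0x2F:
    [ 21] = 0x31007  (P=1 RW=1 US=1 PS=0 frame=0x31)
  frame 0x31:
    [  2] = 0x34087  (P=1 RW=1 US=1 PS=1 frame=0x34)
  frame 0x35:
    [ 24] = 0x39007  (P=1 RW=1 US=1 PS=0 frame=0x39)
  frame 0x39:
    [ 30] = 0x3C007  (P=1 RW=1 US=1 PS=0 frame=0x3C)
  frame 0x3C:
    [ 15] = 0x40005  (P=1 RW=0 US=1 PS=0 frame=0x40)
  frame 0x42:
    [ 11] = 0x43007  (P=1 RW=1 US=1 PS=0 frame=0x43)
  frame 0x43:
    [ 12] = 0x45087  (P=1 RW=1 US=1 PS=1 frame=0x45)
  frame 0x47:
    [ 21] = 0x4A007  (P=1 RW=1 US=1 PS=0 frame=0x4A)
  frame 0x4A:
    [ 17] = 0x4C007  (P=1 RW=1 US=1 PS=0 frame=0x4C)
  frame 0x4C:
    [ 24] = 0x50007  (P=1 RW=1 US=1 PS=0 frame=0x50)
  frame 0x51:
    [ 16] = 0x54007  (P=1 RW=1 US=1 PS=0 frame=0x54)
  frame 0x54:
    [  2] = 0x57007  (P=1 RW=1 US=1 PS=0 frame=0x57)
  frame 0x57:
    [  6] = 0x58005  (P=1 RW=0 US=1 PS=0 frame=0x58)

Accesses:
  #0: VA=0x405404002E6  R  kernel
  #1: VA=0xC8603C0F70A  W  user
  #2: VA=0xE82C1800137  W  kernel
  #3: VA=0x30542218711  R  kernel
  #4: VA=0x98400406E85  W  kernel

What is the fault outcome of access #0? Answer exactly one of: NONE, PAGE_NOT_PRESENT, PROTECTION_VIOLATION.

Trace:
#0 VA=0x405404002E6 (r,kernel):
  L0 @0x2E[8] → 0x2F007  P=1,RW=1,US=1,PS=0
  L1 @0x2F[21] → 0x31007  P=1,RW=1,US=1,PS=0
  L2 @0x31[2] → 0x34087  P=1,RW=1,US=1,PS=1
  → PA=0x342E6 (huge @L2)  (3 entries read)
#1 VA=0xC8603C0F70A (w,user):
  L0 @0x2E[25] → 0x35007  P=1,RW=1,US=1,PS=0
  L1 @0x35[24] → 0x39007  P=1,RW=1,US=1,PS=0
  L2 @0x39[30] → 0x3C007  P=1,RW=1,US=1,PS=0
  L3 @0x3C[15] → 0x40005  P=1,RW=0,US=1,PS=0
  ⇒ fault: PROTECTION_VIOLATION  — 4 lookups
#2 VA=0xE82C1800137 (w,kernel):
  L0 @0x2E[29] → 0x42007  P=1,RW=1,US=1,PS=0
  L1 @0x42[11] → 0x43007  P=1,RW=1,US=1,PS=0
  L2 @0x43[12] → 0x45087  P=1,RW=1,US=1,PS=1
  → PA=0x45137 (huge @L2)  (3 entries read)
#3 VA=0x30542218711 (r,kernel):
  L0 @0x2E[6] → 0x47007  P=1,RW=1,US=1,PS=0
  L1 @0x47[21] → 0x4A007  P=1,RW=1,US=1,PS=0
  L2 @0x4A[17] → 0x4C007  P=1,RW=1,US=1,PS=0
  L3 @0x4C[24] → 0x50007  P=1,RW=1,US=1,PS=0
  → PA=0x50711  (4 entries read)
#4 VA=0x98400406E85 (w,kernel):
  L0 @0x2E[19] → 0x51007  P=1,RW=1,US=1,PS=0
  L1 @0x51[16] → 0x54007  P=1,RW=1,US=1,PS=0
  L2 @0x54[2] → 0x57007  P=1,RW=1,US=1,PS=0
  L3 @0x57[6] → 0x58005  P=1,RW=0,US=1,PS=0
  ⇒ fault: PROTECTION_VIOLATION  — 4 lookups

Access #0 fault: NONE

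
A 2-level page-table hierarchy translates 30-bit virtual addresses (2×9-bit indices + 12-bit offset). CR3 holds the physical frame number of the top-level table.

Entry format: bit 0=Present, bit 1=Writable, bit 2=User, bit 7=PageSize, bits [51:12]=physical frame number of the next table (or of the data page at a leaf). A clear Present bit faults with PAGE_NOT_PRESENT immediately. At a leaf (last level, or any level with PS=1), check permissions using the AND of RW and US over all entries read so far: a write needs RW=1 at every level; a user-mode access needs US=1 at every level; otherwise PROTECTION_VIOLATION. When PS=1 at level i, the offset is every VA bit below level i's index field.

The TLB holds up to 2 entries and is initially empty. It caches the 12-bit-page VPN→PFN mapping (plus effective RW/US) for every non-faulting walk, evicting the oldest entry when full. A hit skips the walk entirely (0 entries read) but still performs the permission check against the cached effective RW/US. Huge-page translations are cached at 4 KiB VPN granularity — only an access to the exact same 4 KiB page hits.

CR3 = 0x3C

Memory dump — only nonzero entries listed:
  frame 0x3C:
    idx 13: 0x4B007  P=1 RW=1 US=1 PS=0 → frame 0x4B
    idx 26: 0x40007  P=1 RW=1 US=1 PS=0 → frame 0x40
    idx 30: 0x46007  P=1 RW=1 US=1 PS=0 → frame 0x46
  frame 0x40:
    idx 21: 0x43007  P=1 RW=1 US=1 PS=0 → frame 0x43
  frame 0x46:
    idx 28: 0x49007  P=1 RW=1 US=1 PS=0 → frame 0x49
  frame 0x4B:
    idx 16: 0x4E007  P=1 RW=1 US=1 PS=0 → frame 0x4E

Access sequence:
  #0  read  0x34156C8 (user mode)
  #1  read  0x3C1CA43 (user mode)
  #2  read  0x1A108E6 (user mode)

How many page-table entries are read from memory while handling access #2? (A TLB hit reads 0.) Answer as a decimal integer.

Walk each access:
#0 VA=0x34156C8 (r,user):
  lvl0: tbl 0x3C, slot 26 ⇒ 0x40007 (P1/RW1/US1/PS0)
  lvl1: tbl 0x40, slot 21 ⇒ 0x43007 (P1/RW1/US1/PS0)
  ⇒ phys 0x436C8  [2 reads]
#1 VA=0x3C1CA43 (r,user):
  lvl0: tbl 0x3C, slot 30 ⇒ 0x46007 (P1/RW1/US1/PS0)
  lvl1: tbl 0x46, slot 28 ⇒ 0x49007 (P1/RW1/US1/PS0)
  ⇒ phys 0x49A43  [2 reads]
#2 VA=0x1A108E6 (r,user):
  lvl0: tbl 0x3C, slot 13 ⇒ 0x4B007 (P1/RW1/US1/PS0)
  lvl1: tbl 0x4B, slot 16 ⇒ 0x4E007 (P1/RW1/US1/PS0)
  ⇒ phys 0x4E8E6  [2 reads]

Entries read for #2: 2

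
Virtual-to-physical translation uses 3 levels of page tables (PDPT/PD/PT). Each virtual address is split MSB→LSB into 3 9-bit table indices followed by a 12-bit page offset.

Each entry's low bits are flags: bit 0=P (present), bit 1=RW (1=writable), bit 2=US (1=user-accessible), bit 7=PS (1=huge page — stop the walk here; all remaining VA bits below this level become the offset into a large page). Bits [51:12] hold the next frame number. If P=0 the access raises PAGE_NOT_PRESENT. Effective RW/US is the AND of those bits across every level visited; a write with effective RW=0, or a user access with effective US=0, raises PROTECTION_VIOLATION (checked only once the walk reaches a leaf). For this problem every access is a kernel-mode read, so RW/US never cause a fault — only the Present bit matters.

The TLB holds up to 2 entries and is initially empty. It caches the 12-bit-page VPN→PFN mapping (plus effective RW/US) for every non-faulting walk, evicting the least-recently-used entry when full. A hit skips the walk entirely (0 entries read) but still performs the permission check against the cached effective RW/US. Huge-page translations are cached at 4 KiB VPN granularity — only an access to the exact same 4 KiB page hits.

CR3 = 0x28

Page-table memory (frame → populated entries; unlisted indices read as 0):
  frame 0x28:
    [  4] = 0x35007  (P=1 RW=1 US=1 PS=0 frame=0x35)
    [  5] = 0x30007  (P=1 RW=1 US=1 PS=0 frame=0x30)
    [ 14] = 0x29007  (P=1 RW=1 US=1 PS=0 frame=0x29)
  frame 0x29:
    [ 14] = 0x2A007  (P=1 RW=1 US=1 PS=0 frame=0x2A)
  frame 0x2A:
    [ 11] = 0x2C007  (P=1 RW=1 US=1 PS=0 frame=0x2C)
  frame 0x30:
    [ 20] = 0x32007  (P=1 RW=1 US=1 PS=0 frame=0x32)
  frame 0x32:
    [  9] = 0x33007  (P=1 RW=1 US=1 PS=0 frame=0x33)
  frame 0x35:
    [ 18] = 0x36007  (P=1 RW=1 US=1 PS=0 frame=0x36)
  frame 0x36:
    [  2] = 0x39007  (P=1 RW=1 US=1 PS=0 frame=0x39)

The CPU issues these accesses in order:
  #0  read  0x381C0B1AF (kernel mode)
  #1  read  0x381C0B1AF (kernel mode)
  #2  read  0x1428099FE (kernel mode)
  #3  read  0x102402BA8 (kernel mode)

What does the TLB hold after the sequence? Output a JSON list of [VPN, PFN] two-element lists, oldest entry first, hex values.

Walk each access:
#0 VA=0x381C0B1AF (r,kernel):
  [0] read 0x28 idx=14: raw=0x29007 flags P=1 W=1 U=1 S=0
  [1] read 0x29 idx=14: raw=0x2A007 flags P=1 W=1 U=1 S=0
  [2] read 0x2A idx=11: raw=0x2C007 flags P=1 W=1 U=1 S=0
  ⇒ phys 0x2C1AF  [3 reads]
#1 VA=0x381C0B1AF (r,kernel):
  TLB hit vpn=0x381C0B → PA=0x2C1AF
#2 VA=0x1428099FE (r,kernel):
  [0] read 0x28 idx=5: raw=0x30007 flags P=1 W=1 U=1 S=0
  [1] read 0x30 idx=20: raw=0x32007 flags P=1 W=1 U=1 S=0
  [2] read 0x32 idx=9: raw=0x33007 flags P=1 W=1 U=1 S=0
  ⇒ phys 0x339FE  [3 reads]
#3 VA=0x102402BA8 (r,kernel):
  [0] read 0x28 idx=4: raw=0x35007 flags P=1 W=1 U=1 S=0
  [1] read 0x35 idx=18: raw=0x36007 flags P=1 W=1 U=1 S=0
  [2] read 0x36 idx=2: raw=0x39007 flags P=1 W=1 U=1 S=0
  ⇒ phys 0x39BA8  [3 reads]

TLB: [["0x142809", "0x33"], ["0x102402", "0x39"]]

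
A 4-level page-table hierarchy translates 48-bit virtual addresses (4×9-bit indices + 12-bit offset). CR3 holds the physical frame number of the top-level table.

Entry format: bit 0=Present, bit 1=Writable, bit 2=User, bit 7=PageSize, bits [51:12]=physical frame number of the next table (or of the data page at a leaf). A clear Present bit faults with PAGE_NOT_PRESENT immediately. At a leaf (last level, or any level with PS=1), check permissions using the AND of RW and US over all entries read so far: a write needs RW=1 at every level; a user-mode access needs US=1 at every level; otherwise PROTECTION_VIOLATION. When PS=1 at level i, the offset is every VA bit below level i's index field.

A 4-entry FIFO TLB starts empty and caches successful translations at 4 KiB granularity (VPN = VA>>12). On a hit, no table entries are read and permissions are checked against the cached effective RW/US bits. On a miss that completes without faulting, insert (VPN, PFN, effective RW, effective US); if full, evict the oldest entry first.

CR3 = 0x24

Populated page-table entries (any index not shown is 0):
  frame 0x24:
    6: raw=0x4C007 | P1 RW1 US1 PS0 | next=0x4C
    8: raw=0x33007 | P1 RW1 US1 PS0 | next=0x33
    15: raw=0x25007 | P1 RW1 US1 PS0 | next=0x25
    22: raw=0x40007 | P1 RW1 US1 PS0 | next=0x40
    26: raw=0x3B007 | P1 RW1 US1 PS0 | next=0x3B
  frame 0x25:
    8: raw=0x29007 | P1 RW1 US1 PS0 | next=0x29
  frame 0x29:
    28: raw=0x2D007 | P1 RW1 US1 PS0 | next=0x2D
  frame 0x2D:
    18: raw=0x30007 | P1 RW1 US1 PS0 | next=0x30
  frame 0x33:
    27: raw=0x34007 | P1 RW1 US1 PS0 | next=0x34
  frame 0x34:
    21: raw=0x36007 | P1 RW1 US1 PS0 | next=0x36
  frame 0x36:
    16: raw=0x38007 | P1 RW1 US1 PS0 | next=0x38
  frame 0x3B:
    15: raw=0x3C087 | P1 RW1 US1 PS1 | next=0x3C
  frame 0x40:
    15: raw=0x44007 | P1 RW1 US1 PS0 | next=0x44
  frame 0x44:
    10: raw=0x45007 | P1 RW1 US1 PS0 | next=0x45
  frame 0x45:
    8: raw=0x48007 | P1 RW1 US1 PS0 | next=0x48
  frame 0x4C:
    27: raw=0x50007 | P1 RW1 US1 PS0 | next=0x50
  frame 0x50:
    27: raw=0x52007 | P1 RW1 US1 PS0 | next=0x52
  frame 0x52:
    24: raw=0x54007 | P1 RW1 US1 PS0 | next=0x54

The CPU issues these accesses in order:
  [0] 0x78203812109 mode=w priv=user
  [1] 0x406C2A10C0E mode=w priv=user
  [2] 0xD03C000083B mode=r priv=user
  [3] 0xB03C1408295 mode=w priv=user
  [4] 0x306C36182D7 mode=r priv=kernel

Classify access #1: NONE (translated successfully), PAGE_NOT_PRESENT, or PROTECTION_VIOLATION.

Walk each access:
#0 VA=0x78203812109 (w,user):
  lvl0: tbl 0x24, slot 15 ⇒ 0x25007 (P1/RW1/US1/PS0)
  lvl1: tbl 0x25, slot 8 ⇒ 0x29007 (P1/RW1/US1/PS0)
  lvl2: tbl 0x29, slot 28 ⇒ 0x2D007 (P1/RW1/US1/PS0)
  lvl3: tbl 0x2D, slot 18 ⇒ 0x30007 (P1/RW1/US1/PS0)
  ⇒ phys 0x30109  [4 reads]
#1 VA=0x406C2A10C0E (w,user):
  lvl0: tbl 0x24, slot 8 ⇒ 0x33007 (P1/RW1/US1/PS0)
  lvl1: tbl 0x33, slot 27 ⇒ 0x34007 (P1/RW1/US1/PS0)
  lvl2: tbl 0x34, slot 21 ⇒ 0x36007 (P1/RW1/US1/PS0)
  lvl3: tbl 0x36, slot 16 ⇒ 0x38007 (P1/RW1/US1/PS0)
  ⇒ phys 0x38C0E  [4 reads]
#2 VA=0xD03C000083B (r,user):
  lvl0: tbl 0x24, slot 26 ⇒ 0x3B007 (P1/RW1/US1/PS0)
  lvl1: tbl 0x3B, slot 15 ⇒ 0x3C087 (P1/RW1/US1/PS1)
  ⇒ phys 0x3C83B (huge @L1)  [2 reads]
#3 VA=0xB03C1408295 (w,user):
  lvl0: tbl 0x24, slot 22 ⇒ 0x40007 (P1/RW1/US1/PS0)
  lvl1: tbl 0x40, slot 15 ⇒ 0x44007 (P1/RW1/US1/PS0)
  lvl2: tbl 0x44, slot 10 ⇒ 0x45007 (P1/RW1/US1/PS0)
  lvl3: tbl 0x45, slot 8 ⇒ 0x48007 (P1/RW1/US1/PS0)
  ⇒ phys 0x48295  [4 reads]
#4 VA=0x306C36182D7 (r,kernel):
  lvl0: tbl 0x24, slot 6 ⇒ 0x4C007 (P1/RW1/US1/PS0)
  lvl1: tbl 0x4C, slot 27 ⇒ 0x50007 (P1/RW1/US1/PS0)
  lvl2: tbl 0x50, slot 27 ⇒ 0x52007 (P1/RW1/US1/PS0)
  lvl3: tbl 0x52, slot 24 ⇒ 0x54007 (P1/RW1/US1/PS0)
  ⇒ phys 0x542D7  [4 reads]

Access #1 fault: NONE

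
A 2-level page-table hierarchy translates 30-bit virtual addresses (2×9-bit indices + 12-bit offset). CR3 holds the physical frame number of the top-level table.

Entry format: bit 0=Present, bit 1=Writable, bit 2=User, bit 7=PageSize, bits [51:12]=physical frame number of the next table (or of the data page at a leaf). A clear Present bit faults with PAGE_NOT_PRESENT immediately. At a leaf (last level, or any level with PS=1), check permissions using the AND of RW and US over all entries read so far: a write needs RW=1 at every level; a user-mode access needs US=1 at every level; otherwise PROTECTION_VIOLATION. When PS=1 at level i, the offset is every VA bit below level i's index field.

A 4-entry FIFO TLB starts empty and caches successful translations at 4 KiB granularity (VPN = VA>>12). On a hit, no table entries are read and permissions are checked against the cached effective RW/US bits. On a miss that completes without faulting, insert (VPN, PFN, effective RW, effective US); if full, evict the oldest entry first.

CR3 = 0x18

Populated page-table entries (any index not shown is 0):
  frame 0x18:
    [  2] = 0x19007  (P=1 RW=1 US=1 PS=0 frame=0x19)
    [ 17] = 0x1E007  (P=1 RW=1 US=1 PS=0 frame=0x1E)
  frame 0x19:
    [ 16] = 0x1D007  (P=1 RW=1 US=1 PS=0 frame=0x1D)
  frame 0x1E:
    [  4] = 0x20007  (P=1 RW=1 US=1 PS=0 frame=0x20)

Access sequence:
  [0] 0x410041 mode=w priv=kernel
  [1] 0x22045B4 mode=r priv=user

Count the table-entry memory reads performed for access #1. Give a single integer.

Trace:
#0 VA=0x410041 (w,kernel):
  L0: frame=0x18 idx=2 entry=0x19007 [P=1 RW=1 US=1 PS=0]
  L1: frame=0x19 idx=16 entry=0x1D007 [P=1 RW=1 US=1 PS=0]
  ✓ 0x1D041  — 2 lookups
#1 VA=0x22045B4 (r,user):
  L0: frame=0x18 idx=17 entry=0x1E007 [P=1 RW=1 US=1 PS=0]
  L1: frame=0x1E idx=4 entry=0x20007 [P=1 RW=1 US=1 PS=0]
  ✓ 0x205B4  — 2 lookups

Entries read for #1: 2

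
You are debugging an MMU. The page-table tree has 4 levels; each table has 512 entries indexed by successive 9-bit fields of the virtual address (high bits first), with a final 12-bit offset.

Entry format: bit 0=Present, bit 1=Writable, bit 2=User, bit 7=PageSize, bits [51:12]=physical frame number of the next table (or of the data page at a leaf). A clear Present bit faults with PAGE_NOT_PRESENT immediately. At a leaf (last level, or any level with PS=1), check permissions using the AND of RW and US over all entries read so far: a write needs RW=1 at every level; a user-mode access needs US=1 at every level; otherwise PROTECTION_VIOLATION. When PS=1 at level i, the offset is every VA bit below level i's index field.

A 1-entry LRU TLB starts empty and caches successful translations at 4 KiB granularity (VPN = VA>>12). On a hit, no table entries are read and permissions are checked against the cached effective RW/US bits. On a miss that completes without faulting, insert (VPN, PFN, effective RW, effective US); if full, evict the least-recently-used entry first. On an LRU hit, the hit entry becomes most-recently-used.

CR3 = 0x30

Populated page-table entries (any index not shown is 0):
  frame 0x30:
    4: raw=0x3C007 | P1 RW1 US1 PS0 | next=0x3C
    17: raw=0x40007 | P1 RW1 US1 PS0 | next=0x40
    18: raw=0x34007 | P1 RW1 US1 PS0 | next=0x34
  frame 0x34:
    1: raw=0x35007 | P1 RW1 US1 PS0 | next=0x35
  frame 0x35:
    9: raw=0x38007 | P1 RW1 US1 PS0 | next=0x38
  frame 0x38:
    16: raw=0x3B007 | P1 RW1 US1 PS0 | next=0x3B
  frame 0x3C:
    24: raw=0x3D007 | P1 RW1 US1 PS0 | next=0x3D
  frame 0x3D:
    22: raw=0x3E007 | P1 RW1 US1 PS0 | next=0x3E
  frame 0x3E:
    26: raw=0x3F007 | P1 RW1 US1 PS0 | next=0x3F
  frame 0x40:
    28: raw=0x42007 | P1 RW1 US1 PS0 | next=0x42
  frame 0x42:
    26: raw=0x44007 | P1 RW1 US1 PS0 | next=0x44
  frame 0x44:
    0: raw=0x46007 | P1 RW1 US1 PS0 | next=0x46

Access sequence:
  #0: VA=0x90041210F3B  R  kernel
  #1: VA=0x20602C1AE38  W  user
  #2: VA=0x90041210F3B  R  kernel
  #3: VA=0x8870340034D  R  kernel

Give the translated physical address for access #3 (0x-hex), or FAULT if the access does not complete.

Walk each access:
#0 VA=0x90041210F3B (r,kernel):
  L0 @0x30[18] → 0x34007  P=1,RW=1,US=1,PS=0
  L1 @0x34[1] → 0x35007  P=1,RW=1,US=1,PS=0
  L2 @0x35[9] → 0x38007  P=1,RW=1,US=1,PS=0
  L3 @0x38[16] → 0x3B007  P=1,RW=1,US=1,PS=0
  → PA=0x3BF3B  (4 entries read)
#1 VA=0x20602C1AE38 (w,user):
  L0 @0x30[4] → 0x3C007  P=1,RW=1,US=1,PS=0
  L1 @0x3C[24] → 0x3D007  P=1,RW=1,US=1,PS=0
  L2 @0x3D[22] → 0x3E007  P=1,RW=1,US=1,PS=0
  L3 @0x3E[26] → 0x3F007  P=1,RW=1,US=1,PS=0
  → PA=0x3FE38  (4 entries read)
#2 VA=0x90041210F3B (r,kernel):
  L0 @0x30[18] → 0x34007  P=1,RW=1,US=1,PS=0
  L1 @0x34[1] → 0x35007  P=1,RW=1,US=1,PS=0
  L2 @0x35[9] → 0x38007  P=1,RW=1,US=1,PS=0
  L3 @0x38[16] → 0x3B007  P=1,RW=1,US=1,PS=0
  → PA=0x3BF3B  (4 entries read)
#3 VA=0x8870340034D (r,kernel):
  L0 @0x30[17] → 0x40007  P=1,RW=1,US=1,PS=0
  L1 @0x40[28] → 0x42007  P=1,RW=1,US=1,PS=0
  L2 @0x42[26] → 0x44007  P=1,RW=1,US=1,PS=0
  L3 @0x44[0] → 0x46007  P=1,RW=1,US=1,PS=0
  → PA=0x4634D  (4 entries read)

Access #3 PA: 0x4634D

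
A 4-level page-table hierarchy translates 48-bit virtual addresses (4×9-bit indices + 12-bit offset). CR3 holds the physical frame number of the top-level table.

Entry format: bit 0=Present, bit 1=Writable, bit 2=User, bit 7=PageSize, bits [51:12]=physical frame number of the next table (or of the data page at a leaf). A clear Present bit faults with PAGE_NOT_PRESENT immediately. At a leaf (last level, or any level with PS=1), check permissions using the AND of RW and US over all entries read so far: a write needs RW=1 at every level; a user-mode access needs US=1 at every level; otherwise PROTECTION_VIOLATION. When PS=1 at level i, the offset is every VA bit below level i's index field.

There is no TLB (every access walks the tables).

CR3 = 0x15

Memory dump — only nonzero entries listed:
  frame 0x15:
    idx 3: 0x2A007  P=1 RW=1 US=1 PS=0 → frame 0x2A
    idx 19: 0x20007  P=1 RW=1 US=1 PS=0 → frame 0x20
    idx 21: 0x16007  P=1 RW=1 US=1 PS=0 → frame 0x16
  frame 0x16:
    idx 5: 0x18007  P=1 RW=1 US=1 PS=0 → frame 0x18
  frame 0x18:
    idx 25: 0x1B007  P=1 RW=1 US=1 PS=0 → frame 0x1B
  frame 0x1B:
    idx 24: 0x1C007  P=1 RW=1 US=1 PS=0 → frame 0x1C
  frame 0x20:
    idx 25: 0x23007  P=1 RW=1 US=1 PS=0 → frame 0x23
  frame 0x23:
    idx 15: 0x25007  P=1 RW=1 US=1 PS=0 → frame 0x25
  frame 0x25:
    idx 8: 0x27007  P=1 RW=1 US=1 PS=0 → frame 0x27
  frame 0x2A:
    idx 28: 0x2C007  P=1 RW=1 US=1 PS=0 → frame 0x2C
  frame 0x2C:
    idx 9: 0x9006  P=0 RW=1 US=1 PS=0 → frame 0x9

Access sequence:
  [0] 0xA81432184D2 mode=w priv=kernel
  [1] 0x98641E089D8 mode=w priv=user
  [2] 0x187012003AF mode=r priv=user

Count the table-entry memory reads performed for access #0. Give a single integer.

Per-access translation:
#0 VA=0xA81432184D2 (w,kernel):
  lvl0: tbl 0x15, slot 21 ⇒ 0x16007 (P1/RW1/US1/PS0)
  lvl1: tbl 0x16, slot 5 ⇒ 0x18007 (P1/RW1/US1/PS0)
  lvl2: tbl 0x18, slot 25 ⇒ 0x1B007 (P1/RW1/US1/PS0)
  lvl3: tbl 0x1B, slot 24 ⇒ 0x1C007 (P1/RW1/US1/PS0)
  ✓ 0x1C4D2  — 4 lookups
#1 VA=0x98641E089D8 (w,user):
  lvl0: tbl 0x15, slot 19 ⇒ 0x20007 (P1/RW1/US1/PS0)
  lvl1: tbl 0x20, slot 25 ⇒ 0x23007 (P1/RW1/US1/PS0)
  lvl2: tbl 0x23, slot 15 ⇒ 0x25007 (P1/RW1/US1/PS0)
  lvl3: tbl 0x25, slot 8 ⇒ 0x27007 (P1/RW1/US1/PS0)
  ✓ 0x279D8  — 4 lookups
#2 VA=0x187012003AF (r,user):
  lvl0: tbl 0x15, slot 3 ⇒ 0x2A007 (P1/RW1/US1/PS0)
  lvl1: tbl 0x2A, slot 28 ⇒ 0x2C007 (P1/RW1/US1/PS0)
  lvl2: tbl 0x2C, slot 9 ⇒ 0x9006 (P0/RW1/US1/PS0)
  ⇒ fault: PAGE_NOT_PRESENT  — 3 lookups

Entries read for #0: 4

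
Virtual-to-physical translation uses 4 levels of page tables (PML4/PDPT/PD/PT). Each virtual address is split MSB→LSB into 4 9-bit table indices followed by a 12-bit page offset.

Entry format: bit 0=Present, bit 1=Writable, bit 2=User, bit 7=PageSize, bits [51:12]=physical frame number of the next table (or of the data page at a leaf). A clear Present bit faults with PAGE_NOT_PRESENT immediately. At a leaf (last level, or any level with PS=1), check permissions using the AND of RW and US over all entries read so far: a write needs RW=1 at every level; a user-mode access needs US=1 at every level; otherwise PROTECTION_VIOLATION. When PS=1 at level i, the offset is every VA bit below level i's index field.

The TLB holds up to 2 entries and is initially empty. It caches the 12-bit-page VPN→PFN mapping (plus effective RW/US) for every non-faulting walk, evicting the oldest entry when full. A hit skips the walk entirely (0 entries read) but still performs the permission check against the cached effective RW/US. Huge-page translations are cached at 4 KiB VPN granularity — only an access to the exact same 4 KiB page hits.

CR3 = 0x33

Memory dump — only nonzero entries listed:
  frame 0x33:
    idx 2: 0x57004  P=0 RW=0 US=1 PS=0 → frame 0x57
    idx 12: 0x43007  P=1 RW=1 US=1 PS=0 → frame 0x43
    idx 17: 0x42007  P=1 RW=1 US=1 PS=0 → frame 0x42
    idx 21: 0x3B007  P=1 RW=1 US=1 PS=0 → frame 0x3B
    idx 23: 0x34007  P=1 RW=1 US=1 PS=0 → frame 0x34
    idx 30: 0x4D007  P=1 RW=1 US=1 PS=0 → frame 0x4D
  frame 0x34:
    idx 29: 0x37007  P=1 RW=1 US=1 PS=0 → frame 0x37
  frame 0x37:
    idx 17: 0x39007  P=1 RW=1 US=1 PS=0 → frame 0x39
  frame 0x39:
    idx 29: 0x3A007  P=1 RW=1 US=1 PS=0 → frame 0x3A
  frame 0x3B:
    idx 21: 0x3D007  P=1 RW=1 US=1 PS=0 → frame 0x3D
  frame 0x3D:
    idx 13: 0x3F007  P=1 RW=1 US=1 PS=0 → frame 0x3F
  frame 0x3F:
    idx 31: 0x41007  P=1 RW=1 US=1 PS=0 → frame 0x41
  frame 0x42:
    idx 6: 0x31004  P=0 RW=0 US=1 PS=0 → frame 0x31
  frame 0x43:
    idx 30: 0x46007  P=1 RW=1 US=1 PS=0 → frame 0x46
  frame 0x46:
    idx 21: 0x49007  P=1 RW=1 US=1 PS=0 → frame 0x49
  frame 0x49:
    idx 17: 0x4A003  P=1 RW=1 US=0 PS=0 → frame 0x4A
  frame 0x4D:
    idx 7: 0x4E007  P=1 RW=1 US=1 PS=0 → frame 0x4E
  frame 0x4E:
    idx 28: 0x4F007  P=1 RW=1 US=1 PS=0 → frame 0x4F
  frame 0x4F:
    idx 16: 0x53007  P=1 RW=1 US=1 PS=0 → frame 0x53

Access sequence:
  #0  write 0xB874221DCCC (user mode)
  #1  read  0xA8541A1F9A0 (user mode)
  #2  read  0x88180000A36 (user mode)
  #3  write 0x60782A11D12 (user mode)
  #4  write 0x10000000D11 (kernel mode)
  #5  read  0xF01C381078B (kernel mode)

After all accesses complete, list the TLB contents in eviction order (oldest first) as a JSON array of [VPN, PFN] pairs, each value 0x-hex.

Per-access translation:
#0 VA=0xB874221DCCC (w,user):
  [0] read 0x33 idx=23: raw=0x34007 flags P=1 W=1 U=1 S=0
  [1] read 0x34 idx=29: raw=0x37007 flags P=1 W=1 U=1 S=0
  [2] read 0x37 idx=17: raw=0x39007 flags P=1 W=1 U=1 S=0
  [3] read 0x39 idx=29: raw=0x3A007 flags P=1 W=1 U=1 S=0
  → PA=0x3ACCC  (4 entries read)
#1 VA=0xA8541A1F9A0 (r,user):
  [0] read 0x33 idx=21: raw=0x3B007 flags P=1 W=1 U=1 S=0
  [1] read 0x3B idx=21: raw=0x3D007 flags P=1 W=1 U=1 S=0
  [2] read 0x3D idx=13: raw=0x3F007 flags P=1 W=1 U=1 S=0
  [3] read 0x3F idx=31: raw=0x41007 flags P=1 W=1 U=1 S=0
  → PA=0x419A0  (4 entries read)
#2 VA=0x88180000A36 (r,user):
  [0] read 0x33 idx=17: raw=0x42007 flags P=1 W=1 U=1 S=0
  [1] read 0x42 idx=6: raw=0x31004 flags P=0 W=0 U=1 S=0
  ✗ PAGE_NOT_PRESENT  [2 reads]
#3 VA=0x60782A11D12 (w,user):
  [0] read 0x33 idx=12: raw=0x43007 flags P=1 W=1 U=1 S=0
  [1] read 0x43 idx=30: raw=0x46007 flags P=1 W=1 U=1 S=0
  [2] read 0x46 idx=21: raw=0x49007 flags P=1 W=1 U=1 S=0
  [3] read 0x49 idx=17: raw=0x4A003 flags P=1 W=1 U=0 S=0
  ✗ PROTECTION_VIOLATION  [4 reads]
#4 VA=0x10000000D11 (w,kernel):
  [0] read 0x33 idx=2: raw=0x57004 flags P=0 W=0 U=1 S=0
  ✗ PAGE_NOT_PRESENT  [1 reads]
#5 VA=0xF01C381078B (r,kernel):
  [0] read 0x33 idx=30: raw=0x4D007 flags P=1 W=1 U=1 S=0
  [1] read 0x4D idx=7: raw=0x4E007 flags P=1 W=1 U=1 S=0
  [2] read 0x4E idx=28: raw=0x4F007 flags P=1 W=1 U=1 S=0
  [3] read 0x4F idx=16: raw=0x53007 flags P=1 W=1 U=1 S=0
  → PA=0x5378B  (4 entries read)

TLB: [["0xA8541A1F", "0x41"], ["0xF01C3810", "0x53"]]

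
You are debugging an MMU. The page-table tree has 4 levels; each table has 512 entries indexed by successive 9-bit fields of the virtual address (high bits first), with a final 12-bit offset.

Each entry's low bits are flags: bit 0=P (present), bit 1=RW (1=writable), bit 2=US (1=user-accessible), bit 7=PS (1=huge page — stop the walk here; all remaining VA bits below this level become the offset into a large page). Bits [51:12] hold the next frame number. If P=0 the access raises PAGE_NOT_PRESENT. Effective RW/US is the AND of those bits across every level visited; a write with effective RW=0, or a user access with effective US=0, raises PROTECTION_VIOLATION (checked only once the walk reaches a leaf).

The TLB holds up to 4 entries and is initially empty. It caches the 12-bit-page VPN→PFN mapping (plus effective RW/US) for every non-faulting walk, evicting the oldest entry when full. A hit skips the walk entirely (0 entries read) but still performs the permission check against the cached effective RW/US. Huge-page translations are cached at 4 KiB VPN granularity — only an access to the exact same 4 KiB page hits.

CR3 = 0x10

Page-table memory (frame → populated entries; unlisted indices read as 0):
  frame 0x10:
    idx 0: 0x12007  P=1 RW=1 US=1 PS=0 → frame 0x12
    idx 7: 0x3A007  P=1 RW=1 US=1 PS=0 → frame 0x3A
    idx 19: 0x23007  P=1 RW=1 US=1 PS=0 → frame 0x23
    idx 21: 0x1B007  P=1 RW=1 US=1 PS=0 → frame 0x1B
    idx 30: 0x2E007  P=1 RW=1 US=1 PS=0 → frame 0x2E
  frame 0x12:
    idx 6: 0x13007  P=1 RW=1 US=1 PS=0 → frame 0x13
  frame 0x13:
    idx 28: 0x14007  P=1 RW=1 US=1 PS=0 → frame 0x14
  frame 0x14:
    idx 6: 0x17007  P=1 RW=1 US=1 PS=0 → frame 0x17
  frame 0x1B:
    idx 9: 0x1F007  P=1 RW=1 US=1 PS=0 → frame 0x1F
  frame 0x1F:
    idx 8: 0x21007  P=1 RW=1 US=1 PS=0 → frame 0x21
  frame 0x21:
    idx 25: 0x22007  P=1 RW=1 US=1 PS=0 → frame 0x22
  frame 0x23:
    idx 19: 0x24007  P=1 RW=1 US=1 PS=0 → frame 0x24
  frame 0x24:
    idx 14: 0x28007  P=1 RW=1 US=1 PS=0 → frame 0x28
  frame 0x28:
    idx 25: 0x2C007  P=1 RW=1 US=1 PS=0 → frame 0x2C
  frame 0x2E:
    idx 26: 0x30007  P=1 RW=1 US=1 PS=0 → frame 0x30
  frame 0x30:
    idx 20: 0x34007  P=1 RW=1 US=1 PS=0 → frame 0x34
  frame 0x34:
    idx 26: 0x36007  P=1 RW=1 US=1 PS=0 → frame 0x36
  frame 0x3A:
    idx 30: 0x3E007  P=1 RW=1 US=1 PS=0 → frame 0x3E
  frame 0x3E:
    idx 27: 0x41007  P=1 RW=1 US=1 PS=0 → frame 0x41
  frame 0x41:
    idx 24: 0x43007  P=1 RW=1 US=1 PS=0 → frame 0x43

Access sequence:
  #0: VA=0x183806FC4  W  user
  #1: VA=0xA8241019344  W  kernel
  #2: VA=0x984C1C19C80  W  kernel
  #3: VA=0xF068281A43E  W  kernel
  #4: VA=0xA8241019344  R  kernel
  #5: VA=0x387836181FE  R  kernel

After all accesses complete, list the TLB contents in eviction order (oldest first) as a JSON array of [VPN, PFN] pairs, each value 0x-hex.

Trace:
#0 VA=0x183806FC4 (w,user):
  L0: frame=0x10 idx=0 entry=0x12007 [P=1 RW=1 US=1 PS=0]
  L1: frame=0x12 idx=6 entry=0x13007 [P=1 RW=1 US=1 PS=0]
  L2: frame=0x13 idx=28 entry=0x14007 [P=1 RW=1 US=1 PS=0]
  L3: frame=0x14 idx=6 entry=0x17007 [P=1 RW=1 US=1 PS=0]
  → PA=0x17FC4  (4 entries read)
#1 VA=0xA8241019344 (w,kernel):
  L0: frame=0x10 idx=21 entry=0x1B007 [P=1 RW=1 US=1 PS=0]
  L1: frame=0x1B idx=9 entry=0x1F007 [P=1 RW=1 US=1 PS=0]
  L2: frame=0x1F idx=8 entry=0x21007 [P=1 RW=1 US=1 PS=0]
  L3: frame=0x21 idx=25 entry=0x22007 [P=1 RW=1 US=1 PS=0]
  → PA=0x22344  (4 entries read)
#2 VA=0x984C1C19C80 (w,kernel):
  L0: frame=0x10 idx=19 entry=0x23007 [P=1 RW=1 US=1 PS=0]
  L1: frame=0x23 idx=19 entry=0x24007 [P=1 RW=1 US=1 PS=0]
  L2: frame=0x24 idx=14 entry=0x28007 [P=1 RW=1 US=1 PS=0]
  L3: frame=0x28 idx=25 entry=0x2C007 [P=1 RW=1 US=1 PS=0]
  → PA=0x2CC80  (4 entries read)
#3 VA=0xF068281A43E (w,kernel):
  L0: frame=0x10 idx=30 entry=0x2E007 [P=1 RW=1 US=1 PS=0]
  L1: frame=0x2E idx=26 entry=0x30007 [P=1 RW=1 US=1 PS=0]
  L2: frame=0x30 idx=20 entry=0x34007 [P=1 RW=1 US=1 PS=0]
  L3: frame=0x34 idx=26 entry=0x36007 [P=1 RW=1 US=1 PS=0]
  → PA=0x3643E  (4 entries read)
#4 VA=0xA8241019344 (r,kernel):
  TLB hit vpn=0xA8241019 → PA=0x22344
#5 VA=0x387836181FE (r,kernel):
  L0: frame=0x10 idx=7 entry=0x3A007 [P=1 RW=1 US=1 PS=0]
  L1: frame=0x3A idx=30 entry=0x3E007 [P=1 RW=1 US=1 PS=0]
  L2: frame=0x3E idx=27 entry=0x41007 [P=1 RW=1 US=1 PS=0]
  L3: frame=0x41 idx=24 entry=0x43007 [P=1 RW=1 US=1 PS=0]
  → PA=0x431FE  (4 entries read)

TLB: [["0xA8241019", "0x22"], ["0x984C1C19", "0x2C"], ["0xF068281A", "0x36"], ["0x38783618", "0x43"]]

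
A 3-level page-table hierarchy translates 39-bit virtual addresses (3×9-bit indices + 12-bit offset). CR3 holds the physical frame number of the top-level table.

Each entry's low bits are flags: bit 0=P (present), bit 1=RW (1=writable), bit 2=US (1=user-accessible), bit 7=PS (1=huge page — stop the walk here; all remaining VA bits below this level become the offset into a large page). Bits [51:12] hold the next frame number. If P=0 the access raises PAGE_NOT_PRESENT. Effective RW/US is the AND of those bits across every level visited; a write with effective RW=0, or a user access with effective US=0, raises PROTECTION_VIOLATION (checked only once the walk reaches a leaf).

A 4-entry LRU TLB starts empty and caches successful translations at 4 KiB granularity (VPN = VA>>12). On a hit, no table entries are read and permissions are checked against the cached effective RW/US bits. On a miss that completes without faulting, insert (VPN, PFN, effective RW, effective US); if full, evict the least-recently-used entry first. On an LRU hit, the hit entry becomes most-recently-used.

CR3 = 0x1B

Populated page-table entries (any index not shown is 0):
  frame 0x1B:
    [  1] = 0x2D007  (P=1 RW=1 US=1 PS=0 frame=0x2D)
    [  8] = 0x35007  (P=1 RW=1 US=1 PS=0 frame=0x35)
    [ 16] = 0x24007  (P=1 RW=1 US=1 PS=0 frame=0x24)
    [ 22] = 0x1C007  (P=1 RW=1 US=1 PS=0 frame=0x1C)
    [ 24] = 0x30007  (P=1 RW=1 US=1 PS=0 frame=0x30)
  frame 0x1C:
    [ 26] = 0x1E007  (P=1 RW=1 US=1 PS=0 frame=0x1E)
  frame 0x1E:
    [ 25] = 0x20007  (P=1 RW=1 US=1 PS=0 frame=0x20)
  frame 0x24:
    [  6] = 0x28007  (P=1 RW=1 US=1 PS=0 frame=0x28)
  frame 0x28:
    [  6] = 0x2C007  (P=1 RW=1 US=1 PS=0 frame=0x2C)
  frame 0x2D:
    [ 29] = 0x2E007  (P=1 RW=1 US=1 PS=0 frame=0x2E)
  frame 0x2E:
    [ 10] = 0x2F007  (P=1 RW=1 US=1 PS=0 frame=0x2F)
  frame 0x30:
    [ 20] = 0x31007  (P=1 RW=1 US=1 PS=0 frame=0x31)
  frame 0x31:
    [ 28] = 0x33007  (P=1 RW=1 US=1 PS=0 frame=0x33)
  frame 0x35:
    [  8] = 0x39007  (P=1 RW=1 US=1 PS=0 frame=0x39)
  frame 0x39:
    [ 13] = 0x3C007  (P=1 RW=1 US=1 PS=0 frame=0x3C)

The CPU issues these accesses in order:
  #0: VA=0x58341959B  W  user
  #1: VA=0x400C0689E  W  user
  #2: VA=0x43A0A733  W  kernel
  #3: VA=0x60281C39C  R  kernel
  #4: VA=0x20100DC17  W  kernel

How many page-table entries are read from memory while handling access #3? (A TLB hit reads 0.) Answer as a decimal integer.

Trace:
#0 VA=0x58341959B (w,user):
  L0: frame=0x1B idx=22 entry=0x1C007 [P=1 RW=1 US=1 PS=0]
  L1: frame=0x1C idx=26 entry=0x1E007 [P=1 RW=1 US=1 PS=0]
  L2: frame=0x1E idx=25 entry=0x20007 [P=1 RW=1 US=1 PS=0]
  ⇒ phys 0x2059B  [3 reads]
#1 VA=0x400C0689E (w,user):
  L0: frame=0x1B idx=16 entry=0x24007 [P=1 RW=1 US=1 PS=0]
  L1: frame=0x24 idx=6 entry=0x28007 [P=1 RW=1 US=1 PS=0]
  L2: frame=0x28 idx=6 entry=0x2C007 [P=1 RW=1 US=1 PS=0]
  ⇒ phys 0x2C89E  [3 reads]
#2 VA=0x43A0A733 (w,kernel):
  L0: frame=0x1B idx=1 entry=0x2D007 [P=1 RW=1 US=1 PS=0]
  L1: frame=0x2D idx=29 entry=0x2E007 [P=1 RW=1 US=1 PS=0]
  L2: frame=0x2E idx=10 entry=0x2F007 [P=1 RW=1 US=1 PS=0]
  ⇒ phys 0x2F733  [3 reads]
#3 VA=0x60281C39C (r,kernel):
  L0: frame=0x1B idx=24 entry=0x30007 [P=1 RW=1 US=1 PS=0]
  L1: frame=0x30 idx=20 entry=0x31007 [P=1 RW=1 US=1 PS=0]
  L2: frame=0x31 idx=28 entry=0x33007 [P=1 RW=1 US=1 PS=0]
  ⇒ phys 0x3339C  [3 reads]
#4 VA=0x20100DC17 (w,kernel):
  L0: frame=0x1B idx=8 entry=0x35007 [P=1 RW=1 US=1 PS=0]
  L1: frame=0x35 idx=8 entry=0x39007 [P=1 RW=1 US=1 PS=0]
  L2: frame=0x39 idx=13 entry=0x3C007 [P=1 RW=1 US=1 PS=0]
  ⇒ phys 0x3CC17  [3 reads]

Entries read for #3: 3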